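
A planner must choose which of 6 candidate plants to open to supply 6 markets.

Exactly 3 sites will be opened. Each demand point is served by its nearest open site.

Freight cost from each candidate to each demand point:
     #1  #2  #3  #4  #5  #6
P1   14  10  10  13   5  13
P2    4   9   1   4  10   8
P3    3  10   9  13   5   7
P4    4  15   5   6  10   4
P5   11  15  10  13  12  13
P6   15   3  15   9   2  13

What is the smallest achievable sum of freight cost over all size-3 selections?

Open {P2, P4, P6}.
  #1→P2 4, #2→P6 3, #3→P2 1, #4→P2 4, #5→P6 2, #6→P4 4  ⇒ total 18.
Compare {P2, P3, P6}: total 20.
Compare {P1, P2, P6}: total 22.
No size-3 selection does better; minimum is 18.

18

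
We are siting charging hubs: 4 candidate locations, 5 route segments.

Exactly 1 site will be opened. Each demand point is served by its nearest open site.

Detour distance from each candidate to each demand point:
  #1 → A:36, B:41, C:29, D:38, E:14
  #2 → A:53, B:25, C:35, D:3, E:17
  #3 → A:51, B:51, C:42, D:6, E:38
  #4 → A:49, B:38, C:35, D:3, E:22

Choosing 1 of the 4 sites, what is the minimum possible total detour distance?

Open {#2}.
  A→#2 53, B→#2 25, C→#2 35, D→#2 3, E→#2 17  ⇒ total 133.
Compare {#4}: total 147.
Compare {#1}: total 158.
No size-1 selection does better; minimum is 133.

133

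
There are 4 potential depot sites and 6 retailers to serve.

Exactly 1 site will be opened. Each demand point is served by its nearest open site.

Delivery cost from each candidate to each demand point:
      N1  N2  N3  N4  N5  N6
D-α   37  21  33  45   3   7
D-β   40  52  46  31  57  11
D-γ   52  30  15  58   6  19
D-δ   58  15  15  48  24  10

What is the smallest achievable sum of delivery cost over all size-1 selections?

Open {D-α}.
  N1→D-α 37, N2→D-α 21, N3→D-α 33, N4→D-α 45, N5→D-α 3, N6→D-α 7  ⇒ total 146.
Compare {D-δ}: total 170.
Compare {D-γ}: total 180.
No size-1 selection does better; minimum is 146.

146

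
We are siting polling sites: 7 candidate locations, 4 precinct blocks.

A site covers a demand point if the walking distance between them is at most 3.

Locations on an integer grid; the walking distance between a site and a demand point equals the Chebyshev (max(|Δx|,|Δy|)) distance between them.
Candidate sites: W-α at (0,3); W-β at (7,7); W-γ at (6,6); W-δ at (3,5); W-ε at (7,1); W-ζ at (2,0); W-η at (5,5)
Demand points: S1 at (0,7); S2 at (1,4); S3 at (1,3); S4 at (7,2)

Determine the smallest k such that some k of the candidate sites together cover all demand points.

2

Coverage sets (demand points within 3 of each site):
  W-α: {S2, S3}
  W-β: {}
  W-γ: {}
  W-δ: {S1, S2, S3}
  W-ε: {S4}
  W-ζ: {S3}
  W-η: {S4}
No single site covers all 4 demand points.
But {W-δ, W-ε} covers everything, so the minimum is 2.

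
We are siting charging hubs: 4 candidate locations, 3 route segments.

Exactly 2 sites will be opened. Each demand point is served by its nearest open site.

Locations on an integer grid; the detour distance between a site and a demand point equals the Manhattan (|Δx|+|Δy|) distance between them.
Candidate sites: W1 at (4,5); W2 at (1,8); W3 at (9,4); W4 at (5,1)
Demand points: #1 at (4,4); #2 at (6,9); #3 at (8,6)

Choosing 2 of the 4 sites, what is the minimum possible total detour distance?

Open {W1, W3}.
  #1→W1 1, #2→W1 6, #3→W3 3  ⇒ total 10.
Compare {W1, W2}: total 12.
Compare {W1, W4}: total 12.
No size-2 selection does better; minimum is 10.

10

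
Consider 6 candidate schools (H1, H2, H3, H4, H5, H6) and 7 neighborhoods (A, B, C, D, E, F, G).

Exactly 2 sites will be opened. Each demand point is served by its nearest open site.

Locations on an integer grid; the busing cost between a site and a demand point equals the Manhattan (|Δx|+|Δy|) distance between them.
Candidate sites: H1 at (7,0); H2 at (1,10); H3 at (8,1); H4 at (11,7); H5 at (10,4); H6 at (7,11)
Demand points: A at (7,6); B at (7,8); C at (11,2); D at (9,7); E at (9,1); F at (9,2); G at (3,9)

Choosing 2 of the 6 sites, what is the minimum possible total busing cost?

27

Open {H3, H6}.
  A→H6 5, B→H6 3, C→H3 4, D→H6 6, E→H3 1, F→H3 2, G→H6 6  ⇒ total 27.
Compare {H5, H6}: total 28.
Compare {H2, H5}: total 29.
No size-2 selection does better; minimum is 27.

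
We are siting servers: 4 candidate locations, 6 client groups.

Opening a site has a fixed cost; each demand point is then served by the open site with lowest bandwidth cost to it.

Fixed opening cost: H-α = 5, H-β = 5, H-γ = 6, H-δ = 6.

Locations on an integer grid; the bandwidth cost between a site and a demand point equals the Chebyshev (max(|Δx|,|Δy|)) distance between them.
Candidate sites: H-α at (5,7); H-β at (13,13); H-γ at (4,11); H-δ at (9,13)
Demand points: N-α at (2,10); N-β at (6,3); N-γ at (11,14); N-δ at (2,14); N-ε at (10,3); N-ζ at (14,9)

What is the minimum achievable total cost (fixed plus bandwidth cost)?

Open {H-α, H-β}: assign each demand point to its cheapest open site.
  N-α→H-α 3, N-β→H-α 4, N-γ→H-β 2, N-δ→H-α 7, N-ε→H-α 5, N-ζ→H-β 4
  bandwidth cost 25, fixed 10 → total 35.
Compare {H-α, H-β, H-γ}: bandwidth cost 20 + fixed 16 = 36.
Compare {H-α, H-δ}: bandwidth cost 26 + fixed 11 = 37.
Compare {H-β, H-γ}: bandwidth cost 27 + fixed 11 = 38.
All other subsets cost ≥ 36. Minimum total cost: 35.

35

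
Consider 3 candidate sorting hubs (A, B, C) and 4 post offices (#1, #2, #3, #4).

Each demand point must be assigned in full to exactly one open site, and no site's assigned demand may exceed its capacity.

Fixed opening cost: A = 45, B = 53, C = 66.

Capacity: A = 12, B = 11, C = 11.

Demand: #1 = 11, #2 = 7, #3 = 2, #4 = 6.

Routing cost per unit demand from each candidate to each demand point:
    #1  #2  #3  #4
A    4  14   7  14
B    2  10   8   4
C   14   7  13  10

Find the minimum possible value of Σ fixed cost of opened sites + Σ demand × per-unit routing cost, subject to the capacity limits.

297

Open {A, B, C}; cheapest assignment that respects the capacities:
  A (cap 12, load 11): #1 — cost 11×4 = 44
  B (cap 11, load 8): #3, #4 — cost 2×8 + 6×4 = 40
  C (cap 11, load 7): #2 — cost 7×7 = 49
  Shipping 133, fixed 164 → total 297.
  Any other capacity-feasible assignment to {A, B, C} ships for at least 133.
Total demand is 26 and no other set of sites has combined capacity ≥ 26, so {A, B, C} is the only feasible choice of open sites. Minimum: 297.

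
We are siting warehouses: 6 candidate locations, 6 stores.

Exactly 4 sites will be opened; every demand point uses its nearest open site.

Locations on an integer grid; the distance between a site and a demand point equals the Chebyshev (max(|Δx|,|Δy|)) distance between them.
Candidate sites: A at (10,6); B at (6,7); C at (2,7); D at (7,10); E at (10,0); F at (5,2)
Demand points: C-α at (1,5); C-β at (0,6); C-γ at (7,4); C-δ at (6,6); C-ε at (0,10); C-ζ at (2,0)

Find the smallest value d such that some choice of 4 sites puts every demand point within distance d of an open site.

Open {A, B, C, F}.
  Farthest demand point is C-ε at distance 3 (to C); all others are ≤ 3.
With {B, C, D, F} the worst case is 3.
With {B, C, E, F} the worst case is 3.
No size-4 selection achieves below 3.

3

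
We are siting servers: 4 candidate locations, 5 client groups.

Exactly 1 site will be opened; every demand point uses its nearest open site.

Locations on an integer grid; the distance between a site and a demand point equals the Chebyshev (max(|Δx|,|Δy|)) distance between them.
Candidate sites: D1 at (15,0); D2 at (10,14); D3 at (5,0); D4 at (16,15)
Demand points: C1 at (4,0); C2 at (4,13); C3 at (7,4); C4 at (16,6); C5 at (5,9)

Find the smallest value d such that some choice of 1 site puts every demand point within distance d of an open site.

13

Open {D1}.
  Farthest demand point is C2 at distance 13 (to D1); all others are ≤ 13.
With {D3} the worst case is 13.
With {D2} the worst case is 14.
No size-1 selection achieves below 13.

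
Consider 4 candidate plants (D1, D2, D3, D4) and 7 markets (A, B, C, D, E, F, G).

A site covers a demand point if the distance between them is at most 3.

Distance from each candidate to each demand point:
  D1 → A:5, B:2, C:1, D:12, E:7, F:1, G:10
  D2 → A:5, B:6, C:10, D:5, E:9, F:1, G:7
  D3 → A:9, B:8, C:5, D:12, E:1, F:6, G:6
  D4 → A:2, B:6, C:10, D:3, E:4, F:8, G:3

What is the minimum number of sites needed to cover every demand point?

3

Coverage sets (demand points within 3 of each site):
  D1: {B, C, F}
  D2: {F}
  D3: {E}
  D4: {A, D, G}
No 2 sites suffice: every size-2 union leaves at least one demand point uncovered.
But {D1, D3, D4} covers everything, so the minimum is 3.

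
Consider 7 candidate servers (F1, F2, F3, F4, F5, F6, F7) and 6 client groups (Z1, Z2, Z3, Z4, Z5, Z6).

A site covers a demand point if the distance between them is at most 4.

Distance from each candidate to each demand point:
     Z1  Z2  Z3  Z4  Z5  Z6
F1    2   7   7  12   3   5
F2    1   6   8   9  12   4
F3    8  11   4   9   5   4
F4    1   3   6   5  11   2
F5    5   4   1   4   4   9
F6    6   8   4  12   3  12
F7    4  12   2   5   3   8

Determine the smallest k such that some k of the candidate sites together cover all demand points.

Coverage sets (demand points within 4 of each site):
  F1: {Z1, Z5}
  F2: {Z1, Z6}
  F3: {Z3, Z6}
  F4: {Z1, Z2, Z6}
  F5: {Z2, Z3, Z4, Z5}
  F6: {Z3, Z5}
  F7: {Z1, Z3, Z5}
No single site covers all 6 demand points.
But {F2, F5} covers everything, so the minimum is 2.

2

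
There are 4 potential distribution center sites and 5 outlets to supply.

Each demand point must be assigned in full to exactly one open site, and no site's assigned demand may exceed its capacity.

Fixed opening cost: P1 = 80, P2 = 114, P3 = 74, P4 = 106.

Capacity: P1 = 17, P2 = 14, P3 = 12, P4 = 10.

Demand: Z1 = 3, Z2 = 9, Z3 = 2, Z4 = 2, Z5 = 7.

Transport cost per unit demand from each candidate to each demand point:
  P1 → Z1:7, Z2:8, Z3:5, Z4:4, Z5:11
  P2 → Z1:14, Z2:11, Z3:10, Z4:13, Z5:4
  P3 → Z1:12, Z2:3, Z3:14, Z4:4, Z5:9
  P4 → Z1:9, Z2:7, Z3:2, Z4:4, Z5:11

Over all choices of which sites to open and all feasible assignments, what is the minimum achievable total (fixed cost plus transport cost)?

Open {P1, P3}; cheapest assignment that respects the capacities:
  P1 (cap 17, load 14): Z1, Z3, Z4, Z5 — cost 3×7 + 2×5 + 2×4 + 7×11 = 116
  P3 (cap 12, load 9): Z2 — cost 9×3 = 27
  Shipping 143, fixed 154 → total 297.
  Any other capacity-feasible assignment to {P1, P3} ships for at least 143.
Compare {P2, P3}: its best feasible assignment gives total 313.
Compare {P1, P2}: its best feasible assignment gives total 333.
Every other set of open sites that can feasibly serve all demand totals ≥ 313 even under its best assignment. Minimum: 297.

297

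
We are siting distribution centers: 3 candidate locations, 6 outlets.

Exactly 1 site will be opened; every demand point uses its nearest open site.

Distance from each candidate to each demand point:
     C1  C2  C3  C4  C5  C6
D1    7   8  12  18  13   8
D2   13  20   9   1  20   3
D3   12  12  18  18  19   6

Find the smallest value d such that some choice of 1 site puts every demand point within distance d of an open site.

18

Open {D1}.
  Farthest demand point is C4 at distance 18 (to D1); all others are ≤ 18.
With {D3} the worst case is 19.
With {D2} the worst case is 20.
No size-1 selection achieves below 18.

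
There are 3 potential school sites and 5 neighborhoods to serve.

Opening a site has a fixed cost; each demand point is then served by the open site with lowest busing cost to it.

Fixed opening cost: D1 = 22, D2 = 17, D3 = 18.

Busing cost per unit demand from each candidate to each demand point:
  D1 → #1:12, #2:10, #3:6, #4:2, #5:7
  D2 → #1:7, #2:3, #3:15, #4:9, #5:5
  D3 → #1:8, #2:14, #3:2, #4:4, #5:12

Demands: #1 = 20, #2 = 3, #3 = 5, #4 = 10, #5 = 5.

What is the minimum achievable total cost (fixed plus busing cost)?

Open {D2, D3}: assign each demand point to its cheapest open site.
  #1→D2 20×7=140, #2→D2 3×3=9, #3→D3 5×2=10, #4→D3 10×4=40, #5→D2 5×5=25
  busing cost 224, fixed 35 → total 259.
Compare {D1, D2, D3}: busing cost 204 + fixed 57 = 261.
Compare {D1, D2}: busing cost 224 + fixed 39 = 263.
Compare {D1, D3}: busing cost 255 + fixed 40 = 295.
All other subsets cost ≥ 261. Minimum total cost: 259.

259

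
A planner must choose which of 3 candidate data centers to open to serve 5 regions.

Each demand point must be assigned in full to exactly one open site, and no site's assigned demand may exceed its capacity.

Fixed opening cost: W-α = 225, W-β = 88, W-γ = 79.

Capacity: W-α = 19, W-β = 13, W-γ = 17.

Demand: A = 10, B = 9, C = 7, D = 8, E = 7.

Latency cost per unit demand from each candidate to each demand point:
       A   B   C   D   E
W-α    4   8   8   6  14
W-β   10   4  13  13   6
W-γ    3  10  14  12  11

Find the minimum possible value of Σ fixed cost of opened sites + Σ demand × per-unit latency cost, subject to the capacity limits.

Open {W-α, W-β, W-γ}; cheapest assignment that respects the capacities:
  W-α (cap 19, load 15): C, D — cost 7×8 + 8×6 = 104
  W-β (cap 13, load 9): B — cost 9×4 = 36
  W-γ (cap 17, load 17): A, E — cost 10×3 + 7×11 = 107
  Shipping 247, fixed 392 → total 639.
  Any other capacity-feasible assignment to {W-α, W-β, W-γ} ships for at least 247.
Total demand is 41 and no other set of sites has combined capacity ≥ 41, so {W-α, W-β, W-γ} is the only feasible choice of open sites. Minimum: 639.

639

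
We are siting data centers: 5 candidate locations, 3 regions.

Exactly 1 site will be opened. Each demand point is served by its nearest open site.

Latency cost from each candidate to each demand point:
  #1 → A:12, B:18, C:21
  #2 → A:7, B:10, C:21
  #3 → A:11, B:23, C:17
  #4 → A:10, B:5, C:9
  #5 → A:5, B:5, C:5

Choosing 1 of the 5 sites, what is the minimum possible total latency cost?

15

Open {#5}.
  A→#5 5, B→#5 5, C→#5 5  ⇒ total 15.
Compare {#4}: total 24.
Compare {#2}: total 38.
No size-1 selection does better; minimum is 15.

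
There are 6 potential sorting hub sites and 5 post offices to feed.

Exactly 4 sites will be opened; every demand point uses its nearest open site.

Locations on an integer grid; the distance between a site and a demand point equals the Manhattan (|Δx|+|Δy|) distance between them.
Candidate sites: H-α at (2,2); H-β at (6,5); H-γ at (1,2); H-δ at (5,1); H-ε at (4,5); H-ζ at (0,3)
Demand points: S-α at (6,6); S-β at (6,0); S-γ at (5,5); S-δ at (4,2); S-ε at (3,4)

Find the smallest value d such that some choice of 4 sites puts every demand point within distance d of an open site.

2

Open {H-α, H-β, H-δ, H-ε}.
  Farthest demand point is S-β at distance 2 (to H-δ); all others are ≤ 2.
With {H-β, H-γ, H-δ, H-ε} the worst case is 2.
With {H-β, H-δ, H-ε, H-ζ} the worst case is 2.
No size-4 selection achieves below 2.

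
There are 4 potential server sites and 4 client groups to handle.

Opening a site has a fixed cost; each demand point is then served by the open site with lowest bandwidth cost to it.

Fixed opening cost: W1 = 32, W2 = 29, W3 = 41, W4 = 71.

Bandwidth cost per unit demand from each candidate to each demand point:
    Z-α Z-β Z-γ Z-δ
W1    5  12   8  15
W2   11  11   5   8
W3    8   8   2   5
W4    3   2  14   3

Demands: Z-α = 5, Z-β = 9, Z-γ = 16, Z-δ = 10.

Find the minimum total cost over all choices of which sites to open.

Open {W3, W4}: assign each demand point to its cheapest open site.
  Z-α→W4 5×3=15, Z-β→W4 9×2=18, Z-γ→W3 16×2=32, Z-δ→W4 10×3=30
  bandwidth cost 95, fixed 112 → total 207.
Compare {W3}: bandwidth cost 194 + fixed 41 = 235.
Compare {W2, W3, W4}: bandwidth cost 95 + fixed 141 = 236.
Compare {W1, W3, W4}: bandwidth cost 95 + fixed 144 = 239.
All other subsets cost ≥ 235. Minimum total cost: 207.

207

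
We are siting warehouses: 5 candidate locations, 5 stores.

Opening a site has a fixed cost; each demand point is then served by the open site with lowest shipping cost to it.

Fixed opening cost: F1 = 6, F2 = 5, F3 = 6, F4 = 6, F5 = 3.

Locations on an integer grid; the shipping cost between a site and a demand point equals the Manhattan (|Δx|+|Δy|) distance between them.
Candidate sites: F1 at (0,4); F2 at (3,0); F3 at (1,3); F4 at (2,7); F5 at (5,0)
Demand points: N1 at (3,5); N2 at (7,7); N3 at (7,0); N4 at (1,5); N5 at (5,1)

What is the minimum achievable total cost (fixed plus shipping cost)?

23

Open {F4, F5}: assign each demand point to its cheapest open site.
  N1→F4 3, N2→F4 5, N3→F5 2, N4→F4 3, N5→F5 1
  shipping cost 14, fixed 9 → total 23.
Compare {F1, F5}: shipping cost 18 + fixed 9 = 27.
Compare {F3, F5}: shipping cost 18 + fixed 9 = 27.
Compare {F1, F4, F5}: shipping cost 13 + fixed 15 = 28.
All other subsets cost ≥ 27. Minimum total cost: 23.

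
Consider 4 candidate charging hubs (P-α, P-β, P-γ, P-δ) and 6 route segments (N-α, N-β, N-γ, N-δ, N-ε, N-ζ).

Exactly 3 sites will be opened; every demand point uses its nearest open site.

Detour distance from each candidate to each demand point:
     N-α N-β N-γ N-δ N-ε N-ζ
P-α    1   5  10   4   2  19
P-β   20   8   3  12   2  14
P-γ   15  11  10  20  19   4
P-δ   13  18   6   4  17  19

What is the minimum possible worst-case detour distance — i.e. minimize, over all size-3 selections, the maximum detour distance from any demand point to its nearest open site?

Open {P-α, P-β, P-γ}.
  Farthest demand point is N-β at detour distance 5 (to P-α); all others are ≤ 5.
With {P-α, P-γ, P-δ} the worst case is 6.
With {P-β, P-γ, P-δ} the worst case is 13.
No size-3 selection achieves below 5.

5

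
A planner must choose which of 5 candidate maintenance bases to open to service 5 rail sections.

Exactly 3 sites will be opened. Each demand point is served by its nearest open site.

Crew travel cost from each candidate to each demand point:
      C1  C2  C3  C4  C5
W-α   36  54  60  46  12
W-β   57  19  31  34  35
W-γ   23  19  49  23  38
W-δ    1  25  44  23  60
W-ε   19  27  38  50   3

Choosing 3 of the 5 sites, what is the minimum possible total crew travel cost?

77

Open {W-β, W-δ, W-ε}.
  C1→W-δ 1, C2→W-β 19, C3→W-β 31, C4→W-δ 23, C5→W-ε 3  ⇒ total 77.
Compare {W-γ, W-δ, W-ε}: total 84.
Compare {W-α, W-β, W-δ}: total 86.
No size-3 selection does better; minimum is 77.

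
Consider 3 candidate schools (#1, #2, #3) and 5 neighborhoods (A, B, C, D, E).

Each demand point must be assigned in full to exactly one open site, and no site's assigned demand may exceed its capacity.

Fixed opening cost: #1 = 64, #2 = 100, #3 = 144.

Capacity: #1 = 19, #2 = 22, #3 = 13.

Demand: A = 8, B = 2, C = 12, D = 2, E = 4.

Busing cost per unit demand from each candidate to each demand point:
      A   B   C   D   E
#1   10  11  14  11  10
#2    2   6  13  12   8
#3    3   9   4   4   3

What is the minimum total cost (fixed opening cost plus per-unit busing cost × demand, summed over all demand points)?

376

Open {#2, #3}; cheapest assignment that respects the capacities:
  #2 (cap 22, load 16): A, B, D, E — cost 8×2 + 2×6 + 2×12 + 4×8 = 84
  #3 (cap 13, load 12): C — cost 12×4 = 48
  Shipping 132, fixed 244 → total 376.
  Any other capacity-feasible assignment to {#2, #3} ships for at least 132.
Compare {#1, #2}: its best feasible assignment gives total 410.
Compare {#1, #3}: its best feasible assignment gives total 420.
Every other set of open sites that can feasibly serve all demand totals ≥ 410 even under its best assignment. Minimum: 376.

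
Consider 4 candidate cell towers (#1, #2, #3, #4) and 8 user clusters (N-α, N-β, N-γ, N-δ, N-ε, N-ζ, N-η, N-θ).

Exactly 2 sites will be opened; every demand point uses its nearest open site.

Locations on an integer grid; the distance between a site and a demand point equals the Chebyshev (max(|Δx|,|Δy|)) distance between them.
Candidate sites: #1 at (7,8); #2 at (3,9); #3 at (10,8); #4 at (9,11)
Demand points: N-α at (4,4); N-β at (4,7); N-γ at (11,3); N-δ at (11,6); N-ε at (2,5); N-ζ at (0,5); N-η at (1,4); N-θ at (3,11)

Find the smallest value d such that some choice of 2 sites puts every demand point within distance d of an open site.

Open {#1, #2}.
  Farthest demand point is N-γ at distance 5 (to #1); all others are ≤ 5.
With {#2, #3} the worst case is 5.
With {#1, #3} the worst case is 7.
No size-2 selection achieves below 5.

5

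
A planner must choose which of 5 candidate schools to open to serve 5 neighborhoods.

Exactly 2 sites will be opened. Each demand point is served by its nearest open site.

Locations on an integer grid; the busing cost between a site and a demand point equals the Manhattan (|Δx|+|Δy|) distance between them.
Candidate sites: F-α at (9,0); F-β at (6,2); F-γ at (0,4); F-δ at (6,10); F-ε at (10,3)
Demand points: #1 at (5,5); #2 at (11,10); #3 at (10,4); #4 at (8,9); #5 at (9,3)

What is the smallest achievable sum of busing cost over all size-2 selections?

16

Open {F-δ, F-ε}.
  #1→F-δ 6, #2→F-δ 5, #3→F-ε 1, #4→F-δ 3, #5→F-ε 1  ⇒ total 16.
Compare {F-α, F-δ}: total 22.
Compare {F-β, F-δ}: total 22.
No size-2 selection does better; minimum is 16.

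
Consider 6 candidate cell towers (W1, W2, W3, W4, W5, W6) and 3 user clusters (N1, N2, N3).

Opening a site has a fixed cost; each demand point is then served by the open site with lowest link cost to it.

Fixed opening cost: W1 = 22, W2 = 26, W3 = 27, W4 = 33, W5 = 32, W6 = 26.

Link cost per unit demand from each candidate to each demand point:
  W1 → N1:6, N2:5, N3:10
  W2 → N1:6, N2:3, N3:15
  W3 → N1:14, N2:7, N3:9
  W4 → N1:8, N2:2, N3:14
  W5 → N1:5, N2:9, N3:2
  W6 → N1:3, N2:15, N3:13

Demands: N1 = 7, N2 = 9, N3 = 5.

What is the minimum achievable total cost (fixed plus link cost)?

Open {W4, W5}: assign each demand point to its cheapest open site.
  N1→W5 7×5=35, N2→W4 9×2=18, N3→W5 5×2=10
  link cost 63, fixed 65 → total 128.
Compare {W2, W5}: link cost 72 + fixed 58 = 130.
Compare {W4, W5, W6}: link cost 49 + fixed 91 = 140.
Compare {W2, W5, W6}: link cost 58 + fixed 84 = 142.
All other subsets cost ≥ 130. Minimum total cost: 128.

128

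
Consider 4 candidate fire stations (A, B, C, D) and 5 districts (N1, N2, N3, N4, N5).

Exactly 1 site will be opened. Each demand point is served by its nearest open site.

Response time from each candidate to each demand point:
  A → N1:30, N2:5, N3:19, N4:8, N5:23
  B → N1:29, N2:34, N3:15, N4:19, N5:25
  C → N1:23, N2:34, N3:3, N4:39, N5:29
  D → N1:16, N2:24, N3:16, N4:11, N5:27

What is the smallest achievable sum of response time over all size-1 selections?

Open {A}.
  N1→A 30, N2→A 5, N3→A 19, N4→A 8, N5→A 23  ⇒ total 85.
Compare {D}: total 94.
Compare {B}: total 122.
No size-1 selection does better; minimum is 85.

85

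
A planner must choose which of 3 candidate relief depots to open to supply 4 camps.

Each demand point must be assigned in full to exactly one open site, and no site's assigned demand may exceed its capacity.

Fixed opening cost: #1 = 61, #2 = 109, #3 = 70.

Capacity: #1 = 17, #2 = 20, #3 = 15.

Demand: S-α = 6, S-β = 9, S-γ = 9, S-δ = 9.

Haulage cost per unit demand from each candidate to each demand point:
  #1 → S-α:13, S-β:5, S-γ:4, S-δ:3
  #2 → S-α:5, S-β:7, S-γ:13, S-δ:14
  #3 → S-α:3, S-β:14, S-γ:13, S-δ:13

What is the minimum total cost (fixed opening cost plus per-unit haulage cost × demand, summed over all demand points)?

Open {#1, #2}; cheapest assignment that respects the capacities:
  #1 (cap 17, load 15): S-α, S-δ — cost 6×13 + 9×3 = 105
  #2 (cap 20, load 18): S-β, S-γ — cost 9×7 + 9×13 = 180
  Shipping 285, fixed 170 → total 455.
  Any other capacity-feasible assignment to {#1, #2} ships for at least 285.
Compare {#1, #2, #3}: its best feasible assignment gives total 465.
Compare {#2, #3}: its best feasible assignment gives total 494.
Every other set of open sites that can feasibly serve all demand totals ≥ 465 even under its best assignment. Minimum: 455.

455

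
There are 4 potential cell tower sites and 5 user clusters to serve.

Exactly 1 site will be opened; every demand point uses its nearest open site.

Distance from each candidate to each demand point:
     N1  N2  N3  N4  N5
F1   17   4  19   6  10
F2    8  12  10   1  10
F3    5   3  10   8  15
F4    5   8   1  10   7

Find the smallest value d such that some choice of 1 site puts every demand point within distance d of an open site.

10

Open {F4}.
  Farthest demand point is N4 at distance 10 (to F4); all others are ≤ 10.
With {F2} the worst case is 12.
With {F3} the worst case is 15.
No size-1 selection achieves below 10.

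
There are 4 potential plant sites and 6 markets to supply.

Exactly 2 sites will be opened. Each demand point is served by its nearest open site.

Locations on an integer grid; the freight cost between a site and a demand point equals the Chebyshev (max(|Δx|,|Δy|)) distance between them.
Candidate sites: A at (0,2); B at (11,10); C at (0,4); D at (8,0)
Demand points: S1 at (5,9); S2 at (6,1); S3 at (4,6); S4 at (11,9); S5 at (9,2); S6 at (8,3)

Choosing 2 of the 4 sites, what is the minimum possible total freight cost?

Open {B, D}.
  S1→B 6, S2→D 2, S3→D 6, S4→B 1, S5→D 2, S6→D 3  ⇒ total 20.
Compare {C, D}: total 25.
Compare {A, D}: total 27.
No size-2 selection does better; minimum is 20.

20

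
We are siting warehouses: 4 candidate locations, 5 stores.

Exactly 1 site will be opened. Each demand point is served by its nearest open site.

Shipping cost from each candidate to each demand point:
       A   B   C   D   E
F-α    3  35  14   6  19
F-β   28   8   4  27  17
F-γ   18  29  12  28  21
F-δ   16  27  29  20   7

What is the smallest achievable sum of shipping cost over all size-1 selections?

Open {F-α}.
  A→F-α 3, B→F-α 35, C→F-α 14, D→F-α 6, E→F-α 19  ⇒ total 77.
Compare {F-β}: total 84.
Compare {F-δ}: total 99.
No size-1 selection does better; minimum is 77.

77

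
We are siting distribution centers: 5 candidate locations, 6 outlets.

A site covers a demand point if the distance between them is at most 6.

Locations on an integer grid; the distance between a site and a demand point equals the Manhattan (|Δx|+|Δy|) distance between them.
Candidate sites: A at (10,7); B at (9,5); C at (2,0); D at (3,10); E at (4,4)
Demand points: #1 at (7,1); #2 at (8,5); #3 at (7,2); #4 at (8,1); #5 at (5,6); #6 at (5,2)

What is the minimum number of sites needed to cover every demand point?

2

Coverage sets (demand points within 6 of each site):
  A: {#2, #5}
  B: {#1, #2, #3, #4, #5}
  C: {#1, #6}
  D: {#5}
  E: {#1, #2, #3, #5, #6}
No single site covers all 6 demand points.
But {B, C} covers everything, so the minimum is 2.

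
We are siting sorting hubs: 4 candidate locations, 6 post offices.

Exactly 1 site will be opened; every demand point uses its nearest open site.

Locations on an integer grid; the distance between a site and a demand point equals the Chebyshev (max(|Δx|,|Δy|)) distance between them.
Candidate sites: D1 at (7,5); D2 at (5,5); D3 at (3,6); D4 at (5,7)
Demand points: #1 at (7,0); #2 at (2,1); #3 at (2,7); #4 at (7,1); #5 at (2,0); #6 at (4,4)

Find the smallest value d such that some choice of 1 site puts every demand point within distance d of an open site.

Open {D1}.
  Farthest demand point is #1 at distance 5 (to D1); all others are ≤ 5.
With {D2} the worst case is 5.
With {D3} the worst case is 6.
No size-1 selection achieves below 5.

5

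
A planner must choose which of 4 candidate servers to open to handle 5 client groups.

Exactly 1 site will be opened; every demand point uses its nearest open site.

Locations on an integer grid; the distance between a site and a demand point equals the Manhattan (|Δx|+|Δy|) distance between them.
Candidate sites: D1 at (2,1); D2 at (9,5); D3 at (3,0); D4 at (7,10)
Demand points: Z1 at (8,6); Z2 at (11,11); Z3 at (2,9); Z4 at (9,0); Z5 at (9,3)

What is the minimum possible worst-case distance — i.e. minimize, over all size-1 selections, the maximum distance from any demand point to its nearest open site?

11

Open {D2}.
  Farthest demand point is Z3 at distance 11 (to D2); all others are ≤ 11.
With {D4} the worst case is 12.
With {D1} the worst case is 19.
No size-1 selection achieves below 11.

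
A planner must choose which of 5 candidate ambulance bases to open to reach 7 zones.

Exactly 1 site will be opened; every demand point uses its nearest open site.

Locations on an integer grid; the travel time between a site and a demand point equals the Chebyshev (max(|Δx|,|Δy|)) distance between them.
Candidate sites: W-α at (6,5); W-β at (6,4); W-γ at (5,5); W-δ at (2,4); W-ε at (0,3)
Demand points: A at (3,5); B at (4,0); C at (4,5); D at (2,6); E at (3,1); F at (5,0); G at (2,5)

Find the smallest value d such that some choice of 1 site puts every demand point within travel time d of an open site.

Open {W-β}.
  Farthest demand point is B at travel time 4 (to W-β); all others are ≤ 4.
With {W-δ} the worst case is 4.
With {W-α} the worst case is 5.
No size-1 selection achieves below 4.

4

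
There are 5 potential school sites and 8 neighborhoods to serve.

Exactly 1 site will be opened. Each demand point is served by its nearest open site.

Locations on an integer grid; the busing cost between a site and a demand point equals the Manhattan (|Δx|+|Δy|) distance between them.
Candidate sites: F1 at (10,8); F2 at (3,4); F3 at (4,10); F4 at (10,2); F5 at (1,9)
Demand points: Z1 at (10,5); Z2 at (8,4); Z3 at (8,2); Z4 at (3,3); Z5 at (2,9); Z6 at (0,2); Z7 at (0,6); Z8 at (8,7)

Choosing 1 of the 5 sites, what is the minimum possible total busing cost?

Open {F2}.
  Z1→F2 8, Z2→F2 5, Z3→F2 7, Z4→F2 1, Z5→F2 6, Z6→F2 5, Z7→F2 5, Z8→F2 8  ⇒ total 45.
Compare {F4}: total 63.
Compare {F1}: total 69.
No size-1 selection does better; minimum is 45.

45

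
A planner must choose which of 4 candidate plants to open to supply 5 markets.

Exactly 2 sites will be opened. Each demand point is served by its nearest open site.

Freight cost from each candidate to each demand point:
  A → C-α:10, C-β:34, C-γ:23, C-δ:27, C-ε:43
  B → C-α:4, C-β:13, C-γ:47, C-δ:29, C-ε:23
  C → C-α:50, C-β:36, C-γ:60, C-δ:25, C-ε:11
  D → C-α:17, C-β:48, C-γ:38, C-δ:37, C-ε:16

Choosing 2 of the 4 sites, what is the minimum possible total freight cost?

90

Open {A, B}.
  C-α→B 4, C-β→B 13, C-γ→A 23, C-δ→A 27, C-ε→B 23  ⇒ total 90.
Compare {B, C}: total 100.
Compare {B, D}: total 100.
No size-2 selection does better; minimum is 90.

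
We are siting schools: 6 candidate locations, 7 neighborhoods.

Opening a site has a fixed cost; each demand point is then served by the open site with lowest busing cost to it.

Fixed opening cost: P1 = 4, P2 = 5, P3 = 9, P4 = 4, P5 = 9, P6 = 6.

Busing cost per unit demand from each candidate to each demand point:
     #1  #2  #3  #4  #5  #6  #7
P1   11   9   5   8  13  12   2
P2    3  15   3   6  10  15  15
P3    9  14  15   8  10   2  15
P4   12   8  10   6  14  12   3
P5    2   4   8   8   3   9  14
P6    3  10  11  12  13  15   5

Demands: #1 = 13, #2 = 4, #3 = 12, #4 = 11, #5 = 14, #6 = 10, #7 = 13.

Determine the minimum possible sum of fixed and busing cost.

259

Open {P1, P2, P3, P5}: assign each demand point to its cheapest open site.
  #1→P5 13×2=26, #2→P5 4×4=16, #3→P2 12×3=36, #4→P2 11×6=66, #5→P5 14×3=42, #6→P3 10×2=20, #7→P1 13×2=26
  busing cost 232, fixed 27 → total 259.
Compare {P1, P2, P3, P4, P5}: busing cost 232 + fixed 31 = 263.
Compare {P1, P2, P3, P5, P6}: busing cost 232 + fixed 33 = 265.
Compare {P1, P2, P3, P4, P5, P6}: busing cost 232 + fixed 37 = 269.
All other subsets cost ≥ 263. Minimum total cost: 259.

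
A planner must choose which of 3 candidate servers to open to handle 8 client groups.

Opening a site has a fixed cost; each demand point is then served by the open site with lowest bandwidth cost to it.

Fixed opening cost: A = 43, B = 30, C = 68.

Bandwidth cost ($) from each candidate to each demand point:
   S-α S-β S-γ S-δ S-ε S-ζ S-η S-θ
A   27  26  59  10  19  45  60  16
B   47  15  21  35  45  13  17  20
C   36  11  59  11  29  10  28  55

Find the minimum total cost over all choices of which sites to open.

211

Open {A, B}: assign each demand point to its cheapest open site.
  S-α→A 27, S-β→B 15, S-γ→B 21, S-δ→A 10, S-ε→A 19, S-ζ→B 13, S-η→B 17, S-θ→A 16
  bandwidth cost 138, fixed 73 → total 211.
Compare {B}: bandwidth cost 213 + fixed 30 = 243.
Compare {B, C}: bandwidth cost 155 + fixed 98 = 253.
Compare {A, B, C}: bandwidth cost 131 + fixed 141 = 272.
All other subsets cost ≥ 243. Minimum total cost: 211.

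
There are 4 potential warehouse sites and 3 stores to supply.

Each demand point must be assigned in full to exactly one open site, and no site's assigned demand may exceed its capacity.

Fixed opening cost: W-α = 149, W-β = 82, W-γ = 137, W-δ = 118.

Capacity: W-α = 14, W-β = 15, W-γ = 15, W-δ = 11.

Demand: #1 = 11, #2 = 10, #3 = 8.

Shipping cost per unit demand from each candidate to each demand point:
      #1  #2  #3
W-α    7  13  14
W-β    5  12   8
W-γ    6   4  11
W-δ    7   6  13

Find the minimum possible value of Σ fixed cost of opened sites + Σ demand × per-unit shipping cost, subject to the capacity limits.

518

Open {W-β, W-γ, W-δ}; cheapest assignment that respects the capacities:
  W-β (cap 15, load 8): #3 — cost 8×8 = 64
  W-γ (cap 15, load 10): #2 — cost 10×4 = 40
  W-δ (cap 11, load 11): #1 — cost 11×7 = 77
  Shipping 181, fixed 337 → total 518.
  Any other capacity-feasible assignment to {W-β, W-γ, W-δ} ships for at least 181.
Compare {W-α, W-β, W-γ}: its best feasible assignment gives total 549.
Compare {W-α, W-β, W-δ}: its best feasible assignment gives total 550.
Every other set of open sites that can feasibly serve all demand totals ≥ 549 even under its best assignment. Minimum: 518.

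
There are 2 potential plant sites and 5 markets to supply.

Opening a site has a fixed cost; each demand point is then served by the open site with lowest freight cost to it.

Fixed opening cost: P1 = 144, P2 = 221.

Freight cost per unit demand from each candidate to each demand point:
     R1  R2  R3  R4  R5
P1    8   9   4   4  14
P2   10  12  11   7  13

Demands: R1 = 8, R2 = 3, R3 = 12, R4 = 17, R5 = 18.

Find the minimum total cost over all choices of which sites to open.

603

Open {P1}: assign each demand point to its cheapest open site.
  R1→P1 8×8=64, R2→P1 3×9=27, R3→P1 12×4=48, R4→P1 17×4=68, R5→P1 18×14=252
  freight cost 459, fixed 144 → total 603.
Compare {P1, P2}: freight cost 441 + fixed 365 = 806.
Compare {P2}: freight cost 601 + fixed 221 = 822.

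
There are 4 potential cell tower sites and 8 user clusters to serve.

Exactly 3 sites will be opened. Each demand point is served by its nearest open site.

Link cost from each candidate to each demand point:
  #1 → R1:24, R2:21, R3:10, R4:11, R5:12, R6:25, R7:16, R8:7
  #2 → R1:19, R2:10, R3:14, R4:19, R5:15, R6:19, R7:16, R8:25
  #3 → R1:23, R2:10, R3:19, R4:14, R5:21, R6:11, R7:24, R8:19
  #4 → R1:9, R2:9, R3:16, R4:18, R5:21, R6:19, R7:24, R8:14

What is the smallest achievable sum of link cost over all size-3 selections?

Open {#1, #3, #4}.
  R1→#4 9, R2→#4 9, R3→#1 10, R4→#1 11, R5→#1 12, R6→#3 11, R7→#1 16, R8→#1 7  ⇒ total 85.
Compare {#1, #2, #4}: total 93.
Compare {#1, #2, #3}: total 96.
No size-3 selection does better; minimum is 85.

85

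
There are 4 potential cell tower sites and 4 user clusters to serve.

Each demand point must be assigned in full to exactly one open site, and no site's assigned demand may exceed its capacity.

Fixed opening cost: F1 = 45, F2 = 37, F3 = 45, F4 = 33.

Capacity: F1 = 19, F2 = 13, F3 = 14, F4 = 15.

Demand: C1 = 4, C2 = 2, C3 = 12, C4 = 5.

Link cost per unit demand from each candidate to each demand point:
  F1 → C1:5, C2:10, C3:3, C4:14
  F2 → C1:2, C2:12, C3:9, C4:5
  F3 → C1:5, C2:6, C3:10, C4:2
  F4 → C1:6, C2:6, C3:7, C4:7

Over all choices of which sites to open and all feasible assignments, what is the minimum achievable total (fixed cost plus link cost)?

Open {F1, F3}; cheapest assignment that respects the capacities:
  F1 (cap 19, load 16): C1, C3 — cost 4×5 + 12×3 = 56
  F3 (cap 14, load 7): C2, C4 — cost 2×6 + 5×2 = 22
  Shipping 78, fixed 90 → total 168.
  Any other capacity-feasible assignment to {F1, F3} ships for at least 78.
Compare {F1, F2}: its best feasible assignment gives total 171.
Compare {F1, F4}: its best feasible assignment gives total 181.
Every other set of open sites that can feasibly serve all demand totals ≥ 171 even under its best assignment. Minimum: 168.

168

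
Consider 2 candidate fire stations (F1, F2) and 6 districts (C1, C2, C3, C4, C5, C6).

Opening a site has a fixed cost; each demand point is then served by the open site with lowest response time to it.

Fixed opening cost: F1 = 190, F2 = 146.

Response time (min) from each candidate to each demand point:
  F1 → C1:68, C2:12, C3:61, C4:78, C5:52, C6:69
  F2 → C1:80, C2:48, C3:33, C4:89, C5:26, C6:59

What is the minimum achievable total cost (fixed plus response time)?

Open {F2}: assign each demand point to its cheapest open site.
  C1→F2 80, C2→F2 48, C3→F2 33, C4→F2 89, C5→F2 26, C6→F2 59
  response time 335, fixed 146 → total 481.
Compare {F1}: response time 340 + fixed 190 = 530.
Compare {F1, F2}: response time 276 + fixed 336 = 612.

481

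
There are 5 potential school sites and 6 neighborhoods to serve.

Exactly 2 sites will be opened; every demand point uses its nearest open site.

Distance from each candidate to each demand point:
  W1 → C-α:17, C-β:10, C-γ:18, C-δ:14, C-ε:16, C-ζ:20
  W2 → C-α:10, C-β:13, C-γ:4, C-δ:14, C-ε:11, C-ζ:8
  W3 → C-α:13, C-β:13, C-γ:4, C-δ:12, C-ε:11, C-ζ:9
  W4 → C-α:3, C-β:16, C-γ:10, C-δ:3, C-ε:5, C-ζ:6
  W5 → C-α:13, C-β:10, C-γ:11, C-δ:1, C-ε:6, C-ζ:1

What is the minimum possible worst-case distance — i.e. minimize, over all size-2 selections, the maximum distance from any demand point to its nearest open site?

10

Open {W1, W4}.
  Farthest demand point is C-β at distance 10 (to W1); all others are ≤ 10.
With {W2, W5} the worst case is 10.
With {W4, W5} the worst case is 10.
No size-2 selection achieves below 10.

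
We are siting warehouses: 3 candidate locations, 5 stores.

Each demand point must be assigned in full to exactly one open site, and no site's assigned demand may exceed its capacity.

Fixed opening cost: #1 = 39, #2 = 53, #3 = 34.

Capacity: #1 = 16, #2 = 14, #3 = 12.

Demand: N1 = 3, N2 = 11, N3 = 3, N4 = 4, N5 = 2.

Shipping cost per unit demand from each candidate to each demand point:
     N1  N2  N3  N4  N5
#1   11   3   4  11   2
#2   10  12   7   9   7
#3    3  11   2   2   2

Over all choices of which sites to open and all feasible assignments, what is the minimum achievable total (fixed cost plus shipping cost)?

133

Open {#1, #3}; cheapest assignment that respects the capacities:
  #1 (cap 16, load 13): N2, N5 — cost 11×3 + 2×2 = 37
  #3 (cap 12, load 10): N1, N3, N4 — cost 3×3 + 3×2 + 4×2 = 23
  Shipping 60, fixed 73 → total 133.
  Any other capacity-feasible assignment to {#1, #3} ships for at least 60.
Compare {#1, #2, #3}: its best feasible assignment gives total 186.
Compare {#1, #2}: its best feasible assignment gives total 207.
Every other set of open sites that can feasibly serve all demand totals ≥ 186 even under its best assignment. Minimum: 133.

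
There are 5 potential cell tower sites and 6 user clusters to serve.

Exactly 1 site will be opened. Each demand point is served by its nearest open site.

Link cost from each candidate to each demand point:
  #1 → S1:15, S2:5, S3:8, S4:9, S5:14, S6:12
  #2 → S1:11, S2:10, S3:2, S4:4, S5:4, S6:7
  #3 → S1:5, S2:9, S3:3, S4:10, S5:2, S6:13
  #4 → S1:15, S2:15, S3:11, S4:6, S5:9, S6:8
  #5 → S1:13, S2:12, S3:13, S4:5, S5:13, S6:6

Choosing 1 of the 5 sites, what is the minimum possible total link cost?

38

Open {#2}.
  S1→#2 11, S2→#2 10, S3→#2 2, S4→#2 4, S5→#2 4, S6→#2 7  ⇒ total 38.
Compare {#3}: total 42.
Compare {#5}: total 62.
No size-1 selection does better; minimum is 38.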